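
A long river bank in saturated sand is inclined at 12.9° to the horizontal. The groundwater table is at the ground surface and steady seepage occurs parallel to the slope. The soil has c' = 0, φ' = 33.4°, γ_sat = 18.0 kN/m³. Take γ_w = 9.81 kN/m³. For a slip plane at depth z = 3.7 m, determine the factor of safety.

FS = 1.31

With seepage parallel to the slope and the water table at the surface, the effective normal stress on the slip plane uses the buoyant unit weight γ' = γ_sat − γ_w while the driving shear stress uses γ_sat:
FS = [c' + γ' z cos²β tanφ'] / [γ_sat z sinβ cosβ]
(For c' = 0 this reduces to FS = (γ'/γ_sat)·tanφ'/tanβ.)
γ' = 18.0 − 9.81 = 8.19 kN/m³
Numerator = 0.0 + 8.19·3.7·cos²12.9°·tan33.4° = 0.0 + 8.19·3.7·0.9502·0.6594 = 18.985 kPa
Denominator = 18.0·3.7·sin12.9°·cos12.9° = 18.0·3.7·0.2233·0.9748 = 14.493 kPa
FS = 18.985 / 14.493 = 1.310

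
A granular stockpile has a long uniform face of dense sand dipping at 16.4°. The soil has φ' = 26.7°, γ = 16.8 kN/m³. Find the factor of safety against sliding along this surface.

FS = 1.71

For a dry cohesionless infinite slope the factor of safety is FS = tanφ' / tanβ.
FS = tan26.7° / tan16.4° = 0.5029 / 0.2943 = 1.709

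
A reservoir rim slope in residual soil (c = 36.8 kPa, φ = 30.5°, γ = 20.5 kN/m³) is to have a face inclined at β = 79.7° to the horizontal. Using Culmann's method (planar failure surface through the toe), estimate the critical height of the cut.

Culmann's analysis gives the critical failure plane at α_cr = (β + φ)/2 = (79.7 + 30.5)/2 = 55.1°, and the critical height
H_c = (4c/γ) · sinβ cosφ / [1 − cos(β − φ)]
    = (4·36.8/20.5) · sin79.7°·cos30.5° / [1 − cos(49.2°)]
    = 7.180 · 0.9839·0.8616 / [1 − 0.6534]
    = 7.180 · 0.8477 / 0.3466
    = 17.56 m

H_c = 17.56 m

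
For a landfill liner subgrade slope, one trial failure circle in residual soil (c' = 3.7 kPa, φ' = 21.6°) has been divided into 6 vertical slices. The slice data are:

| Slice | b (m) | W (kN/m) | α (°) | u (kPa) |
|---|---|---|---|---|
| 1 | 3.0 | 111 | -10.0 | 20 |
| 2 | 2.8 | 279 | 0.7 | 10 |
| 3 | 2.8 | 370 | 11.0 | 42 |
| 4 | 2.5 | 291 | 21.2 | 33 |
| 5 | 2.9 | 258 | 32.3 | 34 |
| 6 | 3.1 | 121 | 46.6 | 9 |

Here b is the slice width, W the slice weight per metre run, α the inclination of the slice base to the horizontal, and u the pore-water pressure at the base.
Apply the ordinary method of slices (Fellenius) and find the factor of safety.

FS = 1.08

Ordinary method of slices: FS = Σ[c'·Δl_i + (W_i cosα_i − u_i·Δl_i)·tanφ'] / Σ W_i sinα_i, with Δl_i = b_i / cosα_i.
Slice 1: Δl = 3.0/cos(-10.0°) = 3.046 m; N'_1 = 111·cos(-10.0°) − 20·3.046 = 48.4; c'Δl = 11.27; W sinα = -19.3
Slice 2: Δl = 2.8/cos0.7° = 2.800 m; N'_2 = 279·cos0.7° − 10·2.800 = 251.0; c'Δl = 10.36; W sinα = 3.4
Slice 3: Δl = 2.8/cos11.0° = 2.852 m; N'_3 = 370·cos11.0° − 42·2.852 = 243.4; c'Δl = 10.55; W sinα = 70.6
Slice 4: Δl = 2.5/cos21.2° = 2.681 m; N'_4 = 291·cos21.2° − 33·2.681 = 182.8; c'Δl = 9.92; W sinα = 105.2
Slice 5: Δl = 2.9/cos32.3° = 3.431 m; N'_5 = 258·cos32.3° − 34·3.431 = 101.4; c'Δl = 12.69; W sinα = 137.9
Slice 6: Δl = 3.1/cos46.6° = 4.512 m; N'_6 = 121·cos46.6° − 9·4.512 = 42.5; c'Δl = 16.69; W sinα = 87.9
Σc'Δl = 71.5 kN/m; ΣN' = 869.5 kN/m; ΣW sinα = 385.7 kN/m
Resisting = 71.5 + 869.5·tan21.6° = 71.5 + 344.3 = 415.8 kN/m
FS = 415.8 / 385.7 = 1.078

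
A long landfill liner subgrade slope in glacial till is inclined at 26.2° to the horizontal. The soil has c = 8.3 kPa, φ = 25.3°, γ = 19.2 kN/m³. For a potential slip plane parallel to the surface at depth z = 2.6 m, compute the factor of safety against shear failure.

For an infinite slope with a slip plane parallel to the surface (no pore pressure): FS = [c + γz cos²β tanφ] / [γz sinβ cosβ].
γz = 19.2·2.6 = 49.92 kN/m²
Numerator = 8.3 + 49.92·cos²26.2°·tan25.3° = 8.3 + 49.92·0.8051·0.4727 = 27.297 kPa
Denominator = 49.92·sin26.2°·cos26.2° = 49.92·0.4415·0.8973 = 19.776 kPa
FS = 27.297 / 19.776 = 1.380

FS = 1.38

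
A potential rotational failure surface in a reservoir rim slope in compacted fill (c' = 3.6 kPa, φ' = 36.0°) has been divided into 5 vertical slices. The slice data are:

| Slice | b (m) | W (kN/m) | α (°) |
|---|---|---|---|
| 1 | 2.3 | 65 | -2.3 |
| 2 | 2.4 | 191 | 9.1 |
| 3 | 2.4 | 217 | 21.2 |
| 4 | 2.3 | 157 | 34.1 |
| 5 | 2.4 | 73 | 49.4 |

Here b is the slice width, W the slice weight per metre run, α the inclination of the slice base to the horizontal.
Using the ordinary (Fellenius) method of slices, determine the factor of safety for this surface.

Ordinary method of slices: FS = Σ[c'·Δl_i + (W_i cosα_i)·tanφ'] / Σ W_i sinα_i, with Δl_i = b_i / cosα_i.
Slice 1: Δl = 2.3/cos(-2.3°) = 2.302 m; N'_1 = 65·cos(-2.3°) = 64.9; c'Δl = 8.29; W sinα = -2.6
Slice 2: Δl = 2.4/cos9.1° = 2.431 m; N'_2 = 191·cos9.1° = 188.6; c'Δl = 8.75; W sinα = 30.2
Slice 3: Δl = 2.4/cos21.2° = 2.574 m; N'_3 = 217·cos21.2° = 202.3; c'Δl = 9.27; W sinα = 78.5
Slice 4: Δl = 2.3/cos34.1° = 2.778 m; N'_4 = 157·cos34.1° = 130.0; c'Δl = 10.00; W sinα = 88.0
Slice 5: Δl = 2.4/cos49.4° = 3.688 m; N'_5 = 73·cos49.4° = 47.5; c'Δl = 13.28; W sinα = 55.4
Σc'Δl = 49.6 kN/m; ΣN' = 633.4 kN/m; ΣW sinα = 249.5 kN/m
Resisting = 49.6 + 633.4·tan36.0° = 49.6 + 460.2 = 509.7 kN/m
FS = 509.7 / 249.5 = 2.043

FS = 2.04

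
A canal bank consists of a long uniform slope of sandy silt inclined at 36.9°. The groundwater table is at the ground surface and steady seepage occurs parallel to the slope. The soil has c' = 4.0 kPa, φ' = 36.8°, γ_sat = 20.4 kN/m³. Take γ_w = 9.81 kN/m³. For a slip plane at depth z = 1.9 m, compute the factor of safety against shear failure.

FS = 0.73

With seepage parallel to the slope and the water table at the surface, the effective normal stress on the slip plane uses the buoyant unit weight γ' = γ_sat − γ_w while the driving shear stress uses γ_sat:
FS = [c' + γ' z cos²β tanφ'] / [γ_sat z sinβ cosβ]
γ' = 20.4 − 9.81 = 10.59 kN/m³
Numerator = 4.0 + 10.59·1.9·cos²36.9°·tan36.8° = 4.0 + 10.59·1.9·0.6395·0.7481 = 13.626 kPa
Denominator = 20.4·1.9·sin36.9°·cos36.9° = 20.4·1.9·0.6004·0.7997 = 18.610 kPa
FS = 13.626 / 18.610 = 0.732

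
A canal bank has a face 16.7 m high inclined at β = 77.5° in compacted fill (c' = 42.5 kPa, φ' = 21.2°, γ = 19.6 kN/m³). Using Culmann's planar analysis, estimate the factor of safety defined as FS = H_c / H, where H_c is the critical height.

H_c = (4c'/γ) · sinβ cosφ' / [1 − cos(β − φ')]
    = (4·42.5/19.6) · sin77.5°·cos21.2° / [1 − cos56.3°]
    = 8.673 · 0.9102 / 0.4452 = 17.73 m
FS = H_c / H = 17.73 / 16.7 = 1.062

FS = 1.06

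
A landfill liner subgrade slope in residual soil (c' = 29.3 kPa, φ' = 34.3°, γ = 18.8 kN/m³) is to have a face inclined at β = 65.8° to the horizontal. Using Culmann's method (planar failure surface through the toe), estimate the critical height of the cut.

H_c = 31.88 m

Culmann's analysis gives the critical failure plane at α_cr = (β + φ')/2 = (65.8 + 34.3)/2 = 50.0°, and the critical height
H_c = (4c'/γ) · sinβ cosφ' / [1 − cos(β − φ')]
    = (4·29.3/18.8) · sin65.8°·cos34.3° / [1 − cos(31.5°)]
    = 6.234 · 0.9121·0.8261 / [1 − 0.8526]
    = 6.234 · 0.7535 / 0.1474
    = 31.88 m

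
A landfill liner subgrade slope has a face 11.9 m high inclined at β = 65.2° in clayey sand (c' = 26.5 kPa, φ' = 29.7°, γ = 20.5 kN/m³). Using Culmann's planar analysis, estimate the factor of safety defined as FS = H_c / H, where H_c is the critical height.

FS = 1.84

H_c = (4c'/γ) · sinβ cosφ' / [1 − cos(β − φ')]
    = (4·26.5/20.5) · sin65.2°·cos29.7° / [1 − cos35.5°]
    = 5.171 · 0.7885 / 0.1859 = 21.93 m
FS = H_c / H = 21.93 / 11.9 = 1.843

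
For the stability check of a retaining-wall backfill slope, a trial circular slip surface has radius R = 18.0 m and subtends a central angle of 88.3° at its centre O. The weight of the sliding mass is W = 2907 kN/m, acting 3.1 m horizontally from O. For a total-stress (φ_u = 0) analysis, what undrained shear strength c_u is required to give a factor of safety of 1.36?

c_u = 24.5 kPa

FS = c_u·L_a·R / (W·d), so c_u = FS·W·d / (L_a·R).
Arc length L_a = R·θ = 18.0·(88.3°·π/180) = 18.0·1.5411 = 27.74 m
c_u = 1.36·2907·3.1 / (27.74·18.0) = 12255.9 / 499.32 = 24.54 kPa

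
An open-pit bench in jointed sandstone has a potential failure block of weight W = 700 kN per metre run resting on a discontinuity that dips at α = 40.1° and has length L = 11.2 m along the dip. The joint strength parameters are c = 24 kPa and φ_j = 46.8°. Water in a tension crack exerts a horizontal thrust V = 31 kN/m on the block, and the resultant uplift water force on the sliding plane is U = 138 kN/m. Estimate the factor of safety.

Resolving the block weight along and normal to the plane and applying the Mohr–Coulomb strength on the joint:
N' = W cosα − U − V sinα = 700·cos40.1° − 138 − 31·sin40.1° = 377.5 kN/m
Driving force T = W sinα + V cosα = 700·sin40.1° + 31·cos40.1° = 474.6 kN/m
Resisting force R = c·L + N'·tanφ_j = 24·11.2 + 377.5·tan46.8° = 268.8 + 402.0 = 670.8 kN/m
FS = R / T = 670.8 / 474.6 = 1.413

FS = 1.41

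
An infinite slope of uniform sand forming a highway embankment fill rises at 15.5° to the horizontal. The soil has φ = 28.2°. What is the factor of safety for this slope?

FS = 1.93

For a dry cohesionless infinite slope the factor of safety is FS = tanφ / tanβ.
FS = tan28.2° / tan15.5° = 0.5362 / 0.2773 = 1.933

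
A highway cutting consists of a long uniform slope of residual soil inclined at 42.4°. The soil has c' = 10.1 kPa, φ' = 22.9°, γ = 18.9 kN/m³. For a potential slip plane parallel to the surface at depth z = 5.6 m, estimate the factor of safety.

FS = 0.65

For an infinite slope with a slip plane parallel to the surface (no pore pressure): FS = [c' + γz cos²β tanφ'] / [γz sinβ cosβ].
γz = 18.9·5.6 = 105.84 kN/m²
Numerator = 10.1 + 105.84·cos²42.4°·tan22.9° = 10.1 + 105.84·0.5453·0.4224 = 34.480 kPa
Denominator = 105.84·sin42.4°·cos42.4° = 105.84·0.6743·0.7385 = 52.702 kPa
FS = 34.480 / 52.702 = 0.654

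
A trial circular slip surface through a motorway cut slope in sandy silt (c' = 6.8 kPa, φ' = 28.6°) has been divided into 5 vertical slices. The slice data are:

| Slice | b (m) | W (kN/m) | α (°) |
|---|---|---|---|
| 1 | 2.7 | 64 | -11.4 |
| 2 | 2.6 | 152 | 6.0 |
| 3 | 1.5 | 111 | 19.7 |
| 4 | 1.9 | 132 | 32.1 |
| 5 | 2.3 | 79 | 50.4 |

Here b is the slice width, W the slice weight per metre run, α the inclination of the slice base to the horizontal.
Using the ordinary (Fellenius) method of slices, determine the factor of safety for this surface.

FS = 2.03

Ordinary method of slices: FS = Σ[c'·Δl_i + (W_i cosα_i)·tanφ'] / Σ W_i sinα_i, with Δl_i = b_i / cosα_i.
Slice 1: Δl = 2.7/cos(-11.4°) = 2.754 m; N'_1 = 64·cos(-11.4°) = 62.7; c'Δl = 18.73; W sinα = -12.7
Slice 2: Δl = 2.6/cos6.0° = 2.614 m; N'_2 = 152·cos6.0° = 151.2; c'Δl = 17.78; W sinα = 15.9
Slice 3: Δl = 1.5/cos19.7° = 1.593 m; N'_3 = 111·cos19.7° = 104.5; c'Δl = 10.83; W sinα = 37.4
Slice 4: Δl = 1.9/cos32.1° = 2.243 m; N'_4 = 132·cos32.1° = 111.8; c'Δl = 15.25; W sinα = 70.1
Slice 5: Δl = 2.3/cos50.4° = 3.608 m; N'_5 = 79·cos50.4° = 50.4; c'Δl = 24.54; W sinα = 60.9
Σc'Δl = 87.1 kN/m; ΣN' = 480.6 kN/m; ΣW sinα = 171.7 kN/m
Resisting = 87.1 + 480.6·tan28.6° = 87.1 + 262.0 = 349.2 kN/m
FS = 349.2 / 171.7 = 2.034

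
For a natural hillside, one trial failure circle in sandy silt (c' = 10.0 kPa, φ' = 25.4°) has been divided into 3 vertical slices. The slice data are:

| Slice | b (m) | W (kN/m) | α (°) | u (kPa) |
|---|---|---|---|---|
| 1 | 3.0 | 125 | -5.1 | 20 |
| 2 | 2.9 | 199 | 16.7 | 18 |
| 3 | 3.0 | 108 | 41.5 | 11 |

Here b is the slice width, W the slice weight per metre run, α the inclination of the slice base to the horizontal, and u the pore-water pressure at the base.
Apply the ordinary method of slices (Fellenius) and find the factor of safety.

FS = 1.81

Ordinary method of slices: FS = Σ[c'·Δl_i + (W_i cosα_i − u_i·Δl_i)·tanφ'] / Σ W_i sinα_i, with Δl_i = b_i / cosα_i.
Slice 1: Δl = 3.0/cos(-5.1°) = 3.012 m; N'_1 = 125·cos(-5.1°) − 20·3.012 = 64.3; c'Δl = 30.12; W sinα = -11.1
Slice 2: Δl = 2.9/cos16.7° = 3.028 m; N'_2 = 199·cos16.7° − 18·3.028 = 136.1; c'Δl = 30.28; W sinα = 57.2
Slice 3: Δl = 3.0/cos41.5° = 4.006 m; N'_3 = 108·cos41.5° − 11·4.006 = 36.8; c'Δl = 40.06; W sinα = 71.6
Σc'Δl = 100.5 kN/m; ΣN' = 237.2 kN/m; ΣW sinα = 117.6 kN/m
Resisting = 100.5 + 237.2·tan25.4° = 100.5 + 112.6 = 213.1 kN/m
FS = 213.1 / 117.6 = 1.811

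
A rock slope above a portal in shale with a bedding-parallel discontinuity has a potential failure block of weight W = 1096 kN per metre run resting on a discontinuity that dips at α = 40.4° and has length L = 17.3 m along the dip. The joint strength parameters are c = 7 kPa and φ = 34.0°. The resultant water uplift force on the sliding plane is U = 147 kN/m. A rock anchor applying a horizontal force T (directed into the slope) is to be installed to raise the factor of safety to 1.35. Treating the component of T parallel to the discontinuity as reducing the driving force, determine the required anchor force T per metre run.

Resolving forces along and normal to the sliding plane, with the horizontal anchor force T adding T·sinα to the effective normal force and T·cosα acting up the plane against the driving force:
FS = [cL + (W cosα − U + T sinα) tanφ] / [W sinα − T cosα]
Without the anchor: N' = 687.6 kN/m, driving T_d = 710.3 kN/m, resisting R = 7·17.3 + 687.6·tan34.0° = 584.9 kN/m, FS = 0.82.
Setting FS = 1.35 and solving for T:
1.35·(710.3 − T cos40.4°) = 584.9 + T sin40.4°·tan34.0°
T·(sin40.4°·tan34.0° + 1.35·cos40.4°) = 1.35·710.3 − 584.9
T·(0.6481·0.6745 + 1.35·0.7615) = 959.0 − 584.9 = 374.0
T·1.4652 = 374.0
T = 255.3 kN/m

T = 255 kN/m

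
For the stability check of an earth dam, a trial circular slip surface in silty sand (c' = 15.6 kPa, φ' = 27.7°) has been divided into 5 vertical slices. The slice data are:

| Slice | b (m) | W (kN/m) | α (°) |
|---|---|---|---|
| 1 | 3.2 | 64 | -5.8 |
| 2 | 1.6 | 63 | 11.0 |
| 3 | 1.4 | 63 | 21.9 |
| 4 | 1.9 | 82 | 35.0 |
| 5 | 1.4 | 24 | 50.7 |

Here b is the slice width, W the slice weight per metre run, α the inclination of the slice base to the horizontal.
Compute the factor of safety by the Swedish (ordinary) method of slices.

FS = 3.27

Ordinary method of slices: FS = Σ[c'·Δl_i + (W_i cosα_i)·tanφ'] / Σ W_i sinα_i, with Δl_i = b_i / cosα_i.
Slice 1: Δl = 3.2/cos(-5.8°) = 3.216 m; N'_1 = 64·cos(-5.8°) = 63.7; c'Δl = 50.18; W sinα = -6.5
Slice 2: Δl = 1.6/cos11.0° = 1.630 m; N'_2 = 63·cos11.0° = 61.8; c'Δl = 25.43; W sinα = 12.0
Slice 3: Δl = 1.4/cos21.9° = 1.509 m; N'_3 = 63·cos21.9° = 58.5; c'Δl = 23.54; W sinα = 23.5
Slice 4: Δl = 1.9/cos35.0° = 2.319 m; N'_4 = 82·cos35.0° = 67.2; c'Δl = 36.18; W sinα = 47.0
Slice 5: Δl = 1.4/cos50.7° = 2.210 m; N'_5 = 24·cos50.7° = 15.2; c'Δl = 34.48; W sinα = 18.6
Σc'Δl = 169.8 kN/m; ΣN' = 266.3 kN/m; ΣW sinα = 94.7 kN/m
Resisting = 169.8 + 266.3·tan27.7° = 169.8 + 139.8 = 309.6 kN/m
FS = 309.6 / 94.7 = 3.271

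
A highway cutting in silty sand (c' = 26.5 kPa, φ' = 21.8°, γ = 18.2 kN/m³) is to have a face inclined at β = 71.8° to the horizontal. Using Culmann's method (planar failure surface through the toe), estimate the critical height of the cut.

Culmann's analysis gives the critical failure plane at α_cr = (β + φ')/2 = (71.8 + 21.8)/2 = 46.8°, and the critical height
H_c = (4c'/γ) · sinβ cosφ' / [1 − cos(β − φ')]
    = (4·26.5/18.2) · sin71.8°·cos21.8° / [1 − cos(50.0°)]
    = 5.824 · 0.9500·0.9285 / [1 − 0.6428]
    = 5.824 · 0.8820 / 0.3572
    = 14.38 m

H_c = 14.38 m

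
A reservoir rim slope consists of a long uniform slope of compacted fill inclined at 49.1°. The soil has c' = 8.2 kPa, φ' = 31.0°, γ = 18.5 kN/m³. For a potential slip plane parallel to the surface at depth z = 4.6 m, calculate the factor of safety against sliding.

For an infinite slope with a slip plane parallel to the surface (no pore pressure): FS = [c' + γz cos²β tanφ'] / [γz sinβ cosβ].
γz = 18.5·4.6 = 85.10 kN/m²
Numerator = 8.2 + 85.10·cos²49.1°·tan31.0° = 8.2 + 85.10·0.4287·0.6009 = 30.120 kPa
Denominator = 85.10·sin49.1°·cos49.1° = 85.10·0.7559·0.6547 = 42.115 kPa
FS = 30.120 / 42.115 = 0.715

FS = 0.72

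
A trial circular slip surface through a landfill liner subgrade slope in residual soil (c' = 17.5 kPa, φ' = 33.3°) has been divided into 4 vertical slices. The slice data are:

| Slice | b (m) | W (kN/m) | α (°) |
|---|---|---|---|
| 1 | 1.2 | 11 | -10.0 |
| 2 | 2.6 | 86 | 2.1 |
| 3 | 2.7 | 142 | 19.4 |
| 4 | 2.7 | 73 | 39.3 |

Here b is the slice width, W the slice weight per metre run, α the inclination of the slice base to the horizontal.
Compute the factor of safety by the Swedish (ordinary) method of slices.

Ordinary method of slices: FS = Σ[c'·Δl_i + (W_i cosα_i)·tanφ'] / Σ W_i sinα_i, with Δl_i = b_i / cosα_i.
Slice 1: Δl = 1.2/cos(-10.0°) = 1.219 m; N'_1 = 11·cos(-10.0°) = 10.8; c'Δl = 21.32; W sinα = -1.9
Slice 2: Δl = 2.6/cos2.1° = 2.602 m; N'_2 = 86·cos2.1° = 85.9; c'Δl = 45.53; W sinα = 3.2
Slice 3: Δl = 2.7/cos19.4° = 2.863 m; N'_3 = 142·cos19.4° = 133.9; c'Δl = 50.09; W sinα = 47.2
Slice 4: Δl = 2.7/cos39.3° = 3.489 m; N'_4 = 73·cos39.3° = 56.5; c'Δl = 61.06; W sinα = 46.2
Σc'Δl = 178.0 kN/m; ΣN' = 287.2 kN/m; ΣW sinα = 94.6 kN/m
Resisting = 178.0 + 287.2·tan33.3° = 178.0 + 188.7 = 366.7 kN/m
FS = 366.7 / 94.6 = 3.874

FS = 3.87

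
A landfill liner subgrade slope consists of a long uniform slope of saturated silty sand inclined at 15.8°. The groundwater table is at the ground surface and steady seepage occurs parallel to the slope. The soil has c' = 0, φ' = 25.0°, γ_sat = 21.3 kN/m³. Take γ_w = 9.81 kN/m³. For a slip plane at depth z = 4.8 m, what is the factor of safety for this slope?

With seepage parallel to the slope and the water table at the surface, the effective normal stress on the slip plane uses the buoyant unit weight γ' = γ_sat − γ_w while the driving shear stress uses γ_sat:
FS = [c' + γ' z cos²β tanφ'] / [γ_sat z sinβ cosβ]
(For c' = 0 this reduces to FS = (γ'/γ_sat)·tanφ'/tanβ.)
γ' = 21.3 − 9.81 = 11.49 kN/m³
Numerator = 0.0 + 11.49·4.8·cos²15.8°·tan25.0° = 0.0 + 11.49·4.8·0.9259·0.4663 = 23.811 kPa
Denominator = 21.3·4.8·sin15.8°·cos15.8° = 21.3·4.8·0.2723·0.9622 = 26.786 kPa
FS = 23.811 / 26.786 = 0.889

FS = 0.89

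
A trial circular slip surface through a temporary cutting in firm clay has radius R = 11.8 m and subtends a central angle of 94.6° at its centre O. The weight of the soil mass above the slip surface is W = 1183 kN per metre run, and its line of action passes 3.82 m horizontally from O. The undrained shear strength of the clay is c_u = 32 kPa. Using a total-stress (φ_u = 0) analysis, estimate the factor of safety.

Taking moments about the centre O, the resisting moment is provided by the undrained shear strength acting along the arc:
Arc length L_a = R·θ = 11.8·(94.6°·π/180) = 11.8·1.6511 = 19.48 m
M_R = c_u·L_a·R = 32·19.48·11.8 = 7356.7 kN·m/m
M_D = W·d = 1183·3.82 = 4519.1 kN·m/m
FS = M_R / M_D = 7356.7 / 4519.1 = 1.628

FS = 1.63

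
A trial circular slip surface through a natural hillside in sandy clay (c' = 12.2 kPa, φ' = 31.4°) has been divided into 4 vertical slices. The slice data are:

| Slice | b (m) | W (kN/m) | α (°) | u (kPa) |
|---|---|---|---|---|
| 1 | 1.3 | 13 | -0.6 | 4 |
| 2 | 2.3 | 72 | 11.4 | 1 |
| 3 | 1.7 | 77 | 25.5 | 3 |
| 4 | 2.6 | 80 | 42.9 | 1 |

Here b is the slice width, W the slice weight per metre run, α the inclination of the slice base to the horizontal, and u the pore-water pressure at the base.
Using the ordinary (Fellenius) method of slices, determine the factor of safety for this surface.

FS = 2.26

Ordinary method of slices: FS = Σ[c'·Δl_i + (W_i cosα_i − u_i·Δl_i)·tanφ'] / Σ W_i sinα_i, with Δl_i = b_i / cosα_i.
Slice 1: Δl = 1.3/cos(-0.6°) = 1.300 m; N'_1 = 13·cos(-0.6°) − 4·1.300 = 7.8; c'Δl = 15.86; W sinα = -0.1
Slice 2: Δl = 2.3/cos11.4° = 2.346 m; N'_2 = 72·cos11.4° − 1·2.346 = 68.2; c'Δl = 28.62; W sinα = 14.2
Slice 3: Δl = 1.7/cos25.5° = 1.883 m; N'_3 = 77·cos25.5° − 3·1.883 = 63.8; c'Δl = 22.98; W sinα = 33.1
Slice 4: Δl = 2.6/cos42.9° = 3.549 m; N'_4 = 80·cos42.9° − 1·3.549 = 55.1; c'Δl = 43.30; W sinα = 54.5
Σc'Δl = 110.8 kN/m; ΣN' = 194.9 kN/m; ΣW sinα = 101.7 kN/m
Resisting = 110.8 + 194.9·tan31.4° = 110.8 + 119.0 = 229.8 kN/m
FS = 229.8 / 101.7 = 2.259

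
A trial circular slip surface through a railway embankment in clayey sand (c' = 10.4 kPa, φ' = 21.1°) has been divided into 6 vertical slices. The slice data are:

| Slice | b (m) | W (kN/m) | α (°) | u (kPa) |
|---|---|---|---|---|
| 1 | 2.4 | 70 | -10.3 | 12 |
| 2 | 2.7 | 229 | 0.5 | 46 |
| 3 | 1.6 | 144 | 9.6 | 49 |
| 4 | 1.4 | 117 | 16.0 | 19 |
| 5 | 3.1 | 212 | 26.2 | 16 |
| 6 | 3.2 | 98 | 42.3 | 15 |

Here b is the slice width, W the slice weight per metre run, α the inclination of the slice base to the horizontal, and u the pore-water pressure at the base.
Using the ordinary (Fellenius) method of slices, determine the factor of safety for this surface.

Ordinary method of slices: FS = Σ[c'·Δl_i + (W_i cosα_i − u_i·Δl_i)·tanφ'] / Σ W_i sinα_i, with Δl_i = b_i / cosα_i.
Slice 1: Δl = 2.4/cos(-10.3°) = 2.439 m; N'_1 = 70·cos(-10.3°) − 12·2.439 = 39.6; c'Δl = 25.37; W sinα = -12.5
Slice 2: Δl = 2.7/cos0.5° = 2.700 m; N'_2 = 229·cos0.5° − 46·2.700 = 104.8; c'Δl = 28.08; W sinα = 2.0
Slice 3: Δl = 1.6/cos9.6° = 1.623 m; N'_3 = 144·cos9.6° − 49·1.623 = 62.5; c'Δl = 16.88; W sinα = 24.0
Slice 4: Δl = 1.4/cos16.0° = 1.456 m; N'_4 = 117·cos16.0° − 19·1.456 = 84.8; c'Δl = 15.15; W sinα = 32.2
Slice 5: Δl = 3.1/cos26.2° = 3.455 m; N'_5 = 212·cos26.2° − 16·3.455 = 134.9; c'Δl = 35.93; W sinα = 93.6
Slice 6: Δl = 3.2/cos42.3° = 4.326 m; N'_6 = 98·cos42.3° − 15·4.326 = 7.6; c'Δl = 45.00; W sinα = 66.0
Σc'Δl = 166.4 kN/m; ΣN' = 434.2 kN/m; ΣW sinα = 205.3 kN/m
Resisting = 166.4 + 434.2·tan21.1° = 166.4 + 167.5 = 333.9 kN/m
FS = 333.9 / 205.3 = 1.627

FS = 1.63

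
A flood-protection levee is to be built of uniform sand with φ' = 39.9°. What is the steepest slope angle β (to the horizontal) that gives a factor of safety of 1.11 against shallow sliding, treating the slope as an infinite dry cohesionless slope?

β = 37.0°

For an infinite dry cohesionless slope FS = tanφ'/tanβ, so tanβ = tanφ' / FS.
tanβ = tan39.9° / 1.11 = 0.8361 / 1.11 = 0.7533
β = arctan(0.7533) = 36.99°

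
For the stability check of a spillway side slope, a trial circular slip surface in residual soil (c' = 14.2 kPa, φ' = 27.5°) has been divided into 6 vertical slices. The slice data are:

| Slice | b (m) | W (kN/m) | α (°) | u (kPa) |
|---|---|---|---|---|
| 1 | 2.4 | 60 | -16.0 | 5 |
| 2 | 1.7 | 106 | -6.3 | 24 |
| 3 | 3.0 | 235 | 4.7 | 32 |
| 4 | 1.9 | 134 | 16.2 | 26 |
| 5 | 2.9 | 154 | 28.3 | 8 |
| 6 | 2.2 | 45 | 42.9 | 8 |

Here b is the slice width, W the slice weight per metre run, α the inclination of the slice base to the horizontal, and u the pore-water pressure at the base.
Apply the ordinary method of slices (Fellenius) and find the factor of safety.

Ordinary method of slices: FS = Σ[c'·Δl_i + (W_i cosα_i − u_i·Δl_i)·tanφ'] / Σ W_i sinα_i, with Δl_i = b_i / cosα_i.
Slice 1: Δl = 2.4/cos(-16.0°) = 2.497 m; N'_1 = 60·cos(-16.0°) − 5·2.497 = 45.2; c'Δl = 35.45; W sinα = -16.5
Slice 2: Δl = 1.7/cos(-6.3°) = 1.710 m; N'_2 = 106·cos(-6.3°) − 24·1.710 = 64.3; c'Δl = 24.29; W sinα = -11.6
Slice 3: Δl = 3.0/cos4.7° = 3.010 m; N'_3 = 235·cos4.7° − 32·3.010 = 137.9; c'Δl = 42.74; W sinα = 19.3
Slice 4: Δl = 1.9/cos16.2° = 1.979 m; N'_4 = 134·cos16.2° − 26·1.979 = 77.2; c'Δl = 28.10; W sinα = 37.4
Slice 5: Δl = 2.9/cos28.3° = 3.294 m; N'_5 = 154·cos28.3° − 8·3.294 = 109.2; c'Δl = 46.77; W sinα = 73.0
Slice 6: Δl = 2.2/cos42.9° = 3.003 m; N'_6 = 45·cos42.9° − 8·3.003 = 8.9; c'Δl = 42.65; W sinα = 30.6
Σc'Δl = 220.0 kN/m; ΣN' = 442.8 kN/m; ΣW sinα = 132.1 kN/m
Resisting = 220.0 + 442.8·tan27.5° = 220.0 + 230.5 = 450.5 kN/m
FS = 450.5 / 132.1 = 3.410

FS = 3.41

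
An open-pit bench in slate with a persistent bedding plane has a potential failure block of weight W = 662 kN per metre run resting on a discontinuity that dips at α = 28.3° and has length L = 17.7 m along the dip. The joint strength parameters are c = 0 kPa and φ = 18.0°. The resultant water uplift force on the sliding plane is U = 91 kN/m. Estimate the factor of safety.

FS = 0.51

Resolving the block weight along and normal to the plane and applying the Mohr–Coulomb strength on the joint:
N' = W cosα − U = 662·cos28.3° − 91 = 491.9 kN/m
Driving force T = W sinα = 662·sin28.3° = 313.8 kN/m
Resisting force R = c·L + N'·tanφ = 0·17.7 + 491.9·tan18.0° = 0.0 + 159.8 = 159.8 kN/m
FS = R / T = 159.8 / 313.8 = 0.509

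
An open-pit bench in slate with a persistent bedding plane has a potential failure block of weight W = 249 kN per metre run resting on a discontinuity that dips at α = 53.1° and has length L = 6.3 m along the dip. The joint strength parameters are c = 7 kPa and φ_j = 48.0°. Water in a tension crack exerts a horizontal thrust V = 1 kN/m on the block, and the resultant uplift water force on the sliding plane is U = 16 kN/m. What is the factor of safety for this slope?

FS = 0.96

Resolving the block weight along and normal to the plane and applying the Mohr–Coulomb strength on the joint:
N' = W cosα − U − V sinα = 249·cos53.1° − 16 − 1·sin53.1° = 132.7 kN/m
Driving force T = W sinα + V cosα = 249·sin53.1° + 1·cos53.1° = 199.7 kN/m
Resisting force R = c·L + N'·tanφ_j = 7·6.3 + 132.7·tan48.0° = 44.1 + 147.4 = 191.5 kN/m
FS = R / T = 191.5 / 199.7 = 0.959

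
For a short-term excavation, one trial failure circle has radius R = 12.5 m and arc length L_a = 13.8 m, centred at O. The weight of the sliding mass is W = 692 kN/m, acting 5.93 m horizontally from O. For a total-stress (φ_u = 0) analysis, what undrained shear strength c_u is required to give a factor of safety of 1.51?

c_u = 35.9 kPa

FS = c_u·L_a·R / (W·d), so c_u = FS·W·d / (L_a·R).
c_u = 1.51·692·5.93 / (13.80·12.5) = 6196.4 / 172.50 = 35.92 kPa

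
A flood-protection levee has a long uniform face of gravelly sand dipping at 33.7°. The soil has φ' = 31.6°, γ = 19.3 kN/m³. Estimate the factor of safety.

For a dry cohesionless infinite slope the factor of safety is FS = tanφ' / tanβ.
FS = tan31.6° / tan33.7° = 0.6152 / 0.6669 = 0.922

FS = 0.92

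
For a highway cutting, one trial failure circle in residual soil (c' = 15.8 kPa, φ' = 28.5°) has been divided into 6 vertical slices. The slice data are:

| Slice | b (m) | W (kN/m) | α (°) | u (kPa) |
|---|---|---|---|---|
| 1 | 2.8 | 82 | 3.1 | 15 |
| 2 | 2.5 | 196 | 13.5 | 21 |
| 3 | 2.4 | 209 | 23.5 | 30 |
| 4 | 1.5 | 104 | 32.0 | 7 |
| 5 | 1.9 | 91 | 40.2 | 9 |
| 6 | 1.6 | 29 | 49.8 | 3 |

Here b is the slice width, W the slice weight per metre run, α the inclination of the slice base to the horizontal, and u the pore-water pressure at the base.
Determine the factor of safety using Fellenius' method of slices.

Ordinary method of slices: FS = Σ[c'·Δl_i + (W_i cosα_i − u_i·Δl_i)·tanφ'] / Σ W_i sinα_i, with Δl_i = b_i / cosα_i.
Slice 1: Δl = 2.8/cos3.1° = 2.804 m; N'_1 = 82·cos3.1° − 15·2.804 = 39.8; c'Δl = 44.30; W sinα = 4.4
Slice 2: Δl = 2.5/cos13.5° = 2.571 m; N'_2 = 196·cos13.5° − 21·2.571 = 136.6; c'Δl = 40.62; W sinα = 45.8
Slice 3: Δl = 2.4/cos23.5° = 2.617 m; N'_3 = 209·cos23.5° − 30·2.617 = 113.2; c'Δl = 41.35; W sinα = 83.3
Slice 4: Δl = 1.5/cos32.0° = 1.769 m; N'_4 = 104·cos32.0° − 7·1.769 = 75.8; c'Δl = 27.95; W sinα = 55.1
Slice 5: Δl = 1.9/cos40.2° = 2.488 m; N'_5 = 91·cos40.2° − 9·2.488 = 47.1; c'Δl = 39.30; W sinα = 58.7
Slice 6: Δl = 1.6/cos49.8° = 2.479 m; N'_6 = 29·cos49.8° − 3·2.479 = 11.3; c'Δl = 39.17; W sinα = 22.2
Σc'Δl = 232.7 kN/m; ΣN' = 423.8 kN/m; ΣW sinα = 269.5 kN/m
Resisting = 232.7 + 423.8·tan28.5° = 232.7 + 230.1 = 462.8 kN/m
FS = 462.8 / 269.5 = 1.717

FS = 1.72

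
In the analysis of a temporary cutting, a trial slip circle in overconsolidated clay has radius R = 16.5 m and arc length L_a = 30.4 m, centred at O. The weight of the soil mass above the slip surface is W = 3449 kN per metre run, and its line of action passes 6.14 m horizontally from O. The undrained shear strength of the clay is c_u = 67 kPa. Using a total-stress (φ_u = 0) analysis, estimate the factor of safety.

FS = 1.59

Taking moments about the centre O, the resisting moment is provided by the undrained shear strength acting along the arc:
M_R = c_u·L_a·R = 67·30.40·16.5 = 33607.2 kN·m/m
M_D = W·d = 3449·6.14 = 21176.9 kN·m/m
FS = M_R / M_D = 33607.2 / 21176.9 = 1.587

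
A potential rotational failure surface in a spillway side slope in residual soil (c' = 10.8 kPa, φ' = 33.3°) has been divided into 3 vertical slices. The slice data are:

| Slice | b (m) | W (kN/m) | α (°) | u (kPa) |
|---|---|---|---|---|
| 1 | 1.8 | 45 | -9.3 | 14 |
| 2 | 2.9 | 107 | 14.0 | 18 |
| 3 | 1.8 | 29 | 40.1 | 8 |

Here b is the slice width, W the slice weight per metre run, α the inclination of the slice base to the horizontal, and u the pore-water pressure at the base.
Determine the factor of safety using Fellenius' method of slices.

FS = 3.35

Ordinary method of slices: FS = Σ[c'·Δl_i + (W_i cosα_i − u_i·Δl_i)·tanφ'] / Σ W_i sinα_i, with Δl_i = b_i / cosα_i.
Slice 1: Δl = 1.8/cos(-9.3°) = 1.824 m; N'_1 = 45·cos(-9.3°) − 14·1.824 = 18.9; c'Δl = 19.70; W sinα = -7.3
Slice 2: Δl = 2.9/cos14.0° = 2.989 m; N'_2 = 107·cos14.0° − 18·2.989 = 50.0; c'Δl = 32.28; W sinα = 25.9
Slice 3: Δl = 1.8/cos40.1° = 2.353 m; N'_3 = 29·cos40.1° − 8·2.353 = 3.4; c'Δl = 25.41; W sinα = 18.7
Σc'Δl = 77.4 kN/m; ΣN' = 72.3 kN/m; ΣW sinα = 37.3 kN/m
Resisting = 77.4 + 72.3·tan33.3° = 77.4 + 47.5 = 124.9 kN/m
FS = 124.9 / 37.3 = 3.348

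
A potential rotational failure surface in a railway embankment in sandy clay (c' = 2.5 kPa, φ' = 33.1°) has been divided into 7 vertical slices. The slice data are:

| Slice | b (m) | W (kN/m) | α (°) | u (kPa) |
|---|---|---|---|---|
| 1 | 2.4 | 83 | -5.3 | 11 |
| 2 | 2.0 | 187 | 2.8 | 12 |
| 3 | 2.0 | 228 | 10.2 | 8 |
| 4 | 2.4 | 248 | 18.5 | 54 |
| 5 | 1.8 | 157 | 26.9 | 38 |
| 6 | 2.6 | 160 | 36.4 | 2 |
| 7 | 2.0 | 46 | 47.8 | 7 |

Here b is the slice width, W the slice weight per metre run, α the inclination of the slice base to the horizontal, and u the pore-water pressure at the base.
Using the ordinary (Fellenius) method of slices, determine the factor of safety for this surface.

Ordinary method of slices: FS = Σ[c'·Δl_i + (W_i cosα_i − u_i·Δl_i)·tanφ'] / Σ W_i sinα_i, with Δl_i = b_i / cosα_i.
Slice 1: Δl = 2.4/cos(-5.3°) = 2.410 m; N'_1 = 83·cos(-5.3°) − 11·2.410 = 56.1; c'Δl = 6.03; W sinα = -7.7
Slice 2: Δl = 2.0/cos2.8° = 2.002 m; N'_2 = 187·cos2.8° − 12·2.002 = 162.7; c'Δl = 5.01; W sinα = 9.1
Slice 3: Δl = 2.0/cos10.2° = 2.032 m; N'_3 = 228·cos10.2° − 8·2.032 = 208.1; c'Δl = 5.08; W sinα = 40.4
Slice 4: Δl = 2.4/cos18.5° = 2.531 m; N'_4 = 248·cos18.5° − 54·2.531 = 98.5; c'Δl = 6.33; W sinα = 78.7
Slice 5: Δl = 1.8/cos26.9° = 2.018 m; N'_5 = 157·cos26.9° − 38·2.018 = 63.3; c'Δl = 5.05; W sinα = 71.0
Slice 6: Δl = 2.6/cos36.4° = 3.230 m; N'_6 = 160·cos36.4° − 2·3.230 = 122.3; c'Δl = 8.08; W sinα = 94.9
Slice 7: Δl = 2.0/cos47.8° = 2.977 m; N'_7 = 46·cos47.8° − 7·2.977 = 10.1; c'Δl = 7.44; W sinα = 34.1
Σc'Δl = 43.0 kN/m; ΣN' = 721.2 kN/m; ΣW sinα = 320.6 kN/m
Resisting = 43.0 + 721.2·tan33.1° = 43.0 + 470.2 = 513.2 kN/m
FS = 513.2 / 320.6 = 1.601

FS = 1.60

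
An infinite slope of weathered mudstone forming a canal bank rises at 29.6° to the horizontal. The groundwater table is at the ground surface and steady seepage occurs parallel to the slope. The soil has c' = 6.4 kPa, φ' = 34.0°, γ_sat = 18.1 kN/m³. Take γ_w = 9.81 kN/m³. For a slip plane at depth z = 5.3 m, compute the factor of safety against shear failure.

With seepage parallel to the slope and the water table at the surface, the effective normal stress on the slip plane uses the buoyant unit weight γ' = γ_sat − γ_w while the driving shear stress uses γ_sat:
FS = [c' + γ' z cos²β tanφ'] / [γ_sat z sinβ cosβ]
γ' = 18.1 − 9.81 = 8.29 kN/m³
Numerator = 6.4 + 8.29·5.3·cos²29.6°·tan34.0° = 6.4 + 8.29·5.3·0.7560·0.6745 = 28.805 kPa
Denominator = 18.1·5.3·sin29.6°·cos29.6° = 18.1·5.3·0.4939·0.8695 = 41.200 kPa
FS = 28.805 / 41.200 = 0.699

FS = 0.70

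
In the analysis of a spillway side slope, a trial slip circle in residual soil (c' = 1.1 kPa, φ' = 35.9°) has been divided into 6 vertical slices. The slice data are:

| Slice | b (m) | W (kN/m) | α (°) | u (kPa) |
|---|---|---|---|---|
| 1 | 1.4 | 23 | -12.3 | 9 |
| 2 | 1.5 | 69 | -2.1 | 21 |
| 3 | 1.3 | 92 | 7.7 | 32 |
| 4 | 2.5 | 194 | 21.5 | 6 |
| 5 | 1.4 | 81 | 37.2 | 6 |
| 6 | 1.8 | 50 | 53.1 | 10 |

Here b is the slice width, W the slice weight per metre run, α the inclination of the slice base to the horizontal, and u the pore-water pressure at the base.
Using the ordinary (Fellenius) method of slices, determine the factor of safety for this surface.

Ordinary method of slices: FS = Σ[c'·Δl_i + (W_i cosα_i − u_i·Δl_i)·tanφ'] / Σ W_i sinα_i, with Δl_i = b_i / cosα_i.
Slice 1: Δl = 1.4/cos(-12.3°) = 1.433 m; N'_1 = 23·cos(-12.3°) − 9·1.433 = 9.6; c'Δl = 1.58; W sinα = -4.9
Slice 2: Δl = 1.5/cos(-2.1°) = 1.501 m; N'_2 = 69·cos(-2.1°) − 21·1.501 = 37.4; c'Δl = 1.65; W sinα = -2.5
Slice 3: Δl = 1.3/cos7.7° = 1.312 m; N'_3 = 92·cos7.7° − 32·1.312 = 49.2; c'Δl = 1.44; W sinα = 12.3
Slice 4: Δl = 2.5/cos21.5° = 2.687 m; N'_4 = 194·cos21.5° − 6·2.687 = 164.4; c'Δl = 2.96; W sinα = 71.1
Slice 5: Δl = 1.4/cos37.2° = 1.758 m; N'_5 = 81·cos37.2° − 6·1.758 = 54.0; c'Δl = 1.93; W sinα = 49.0
Slice 6: Δl = 1.8/cos53.1° = 2.998 m; N'_6 = 50·cos53.1° − 10·2.998 = 0.0; c'Δl = 3.30; W sinα = 40.0
Σc'Δl = 12.9 kN/m; ΣN' = 314.6 kN/m; ΣW sinα = 165.0 kN/m
Resisting = 12.9 + 314.6·tan35.9° = 12.9 + 227.7 = 240.6 kN/m
FS = 240.6 / 165.0 = 1.458

FS = 1.46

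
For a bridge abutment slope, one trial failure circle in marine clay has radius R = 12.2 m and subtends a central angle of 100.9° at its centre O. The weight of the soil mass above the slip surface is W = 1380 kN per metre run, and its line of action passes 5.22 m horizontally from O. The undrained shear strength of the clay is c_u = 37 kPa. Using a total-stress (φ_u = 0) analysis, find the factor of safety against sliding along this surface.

FS = 1.35

Taking moments about the centre O, the resisting moment is provided by the undrained shear strength acting along the arc:
Arc length L_a = R·θ = 12.2·(100.9°·π/180) = 12.2·1.7610 = 21.48 m
M_R = c_u·L_a·R = 37·21.48·12.2 = 9698.2 kN·m/m
M_D = W·d = 1380·5.22 = 7203.6 kN·m/m
FS = M_R / M_D = 9698.2 / 7203.6 = 1.346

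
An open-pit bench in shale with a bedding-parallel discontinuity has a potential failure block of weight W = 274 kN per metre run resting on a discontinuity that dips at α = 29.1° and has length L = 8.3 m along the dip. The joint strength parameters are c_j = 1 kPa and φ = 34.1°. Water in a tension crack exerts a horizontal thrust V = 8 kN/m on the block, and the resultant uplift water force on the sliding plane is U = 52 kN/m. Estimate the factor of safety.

Resolving the block weight along and normal to the plane and applying the Mohr–Coulomb strength on the joint:
N' = W cosα − U − V sinα = 274·cos29.1° − 52 − 8·sin29.1° = 183.5 kN/m
Driving force T = W sinα + V cosα = 274·sin29.1° + 8·cos29.1° = 140.2 kN/m
Resisting force R = c_j·L + N'·tanφ = 1·8.3 + 183.5·tan34.1° = 8.3 + 124.3 = 132.6 kN/m
FS = R / T = 132.6 / 140.2 = 0.945

FS = 0.95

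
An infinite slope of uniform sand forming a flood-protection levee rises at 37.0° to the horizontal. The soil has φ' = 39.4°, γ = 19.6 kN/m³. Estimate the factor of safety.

For a dry cohesionless infinite slope the factor of safety is FS = tanφ' / tanβ.
FS = tan39.4° / tan37.0° = 0.8214 / 0.7536 = 1.090

FS = 1.09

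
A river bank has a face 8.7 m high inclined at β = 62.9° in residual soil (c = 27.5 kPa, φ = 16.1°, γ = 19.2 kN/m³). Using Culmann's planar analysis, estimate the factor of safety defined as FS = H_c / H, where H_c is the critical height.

FS = 1.79

H_c = (4c/γ) · sinβ cosφ / [1 − cos(β − φ)]
    = (4·27.5/19.2) · sin62.9°·cos16.1° / [1 − cos46.8°]
    = 5.729 · 0.8553 / 0.3155 = 15.53 m
FS = H_c / H = 15.53 / 8.7 = 1.785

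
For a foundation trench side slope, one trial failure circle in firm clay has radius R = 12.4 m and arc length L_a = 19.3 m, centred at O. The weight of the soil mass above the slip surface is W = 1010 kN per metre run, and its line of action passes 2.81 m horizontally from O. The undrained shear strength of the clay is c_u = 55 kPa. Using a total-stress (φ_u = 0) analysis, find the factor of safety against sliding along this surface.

FS = 4.64

Taking moments about the centre O, the resisting moment is provided by the undrained shear strength acting along the arc:
M_R = c_u·L_a·R = 55·19.30·12.4 = 13162.6 kN·m/m
M_D = W·d = 1010·2.81 = 2838.1 kN·m/m
FS = M_R / M_D = 13162.6 / 2838.1 = 4.638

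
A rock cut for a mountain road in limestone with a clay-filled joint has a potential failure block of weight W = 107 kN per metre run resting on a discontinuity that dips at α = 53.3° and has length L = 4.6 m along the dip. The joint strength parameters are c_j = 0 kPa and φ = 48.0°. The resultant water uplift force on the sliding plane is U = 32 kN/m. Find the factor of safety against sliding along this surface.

Resolving the block weight along and normal to the plane and applying the Mohr–Coulomb strength on the joint:
N' = W cosα − U = 107·cos53.3° − 32 = 31.9 kN/m
Driving force T = W sinα = 107·sin53.3° = 85.8 kN/m
Resisting force R = c_j·L + N'·tanφ = 0·4.6 + 31.9·tan48.0° = 0.0 + 35.5 = 35.5 kN/m
FS = R / T = 35.5 / 85.8 = 0.414

FS = 0.41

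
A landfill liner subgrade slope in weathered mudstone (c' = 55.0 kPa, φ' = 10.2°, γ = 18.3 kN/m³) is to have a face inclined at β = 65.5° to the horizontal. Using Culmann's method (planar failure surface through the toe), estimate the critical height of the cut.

H_c = 25.00 m

Culmann's analysis gives the critical failure plane at α_cr = (β + φ')/2 = (65.5 + 10.2)/2 = 37.9°, and the critical height
H_c = (4c'/γ) · sinβ cosφ' / [1 − cos(β − φ')]
    = (4·55.0/18.3) · sin65.5°·cos10.2° / [1 − cos(55.3°)]
    = 12.022 · 0.9100·0.9842 / [1 − 0.5693]
    = 12.022 · 0.8956 / 0.4307
    = 25.00 m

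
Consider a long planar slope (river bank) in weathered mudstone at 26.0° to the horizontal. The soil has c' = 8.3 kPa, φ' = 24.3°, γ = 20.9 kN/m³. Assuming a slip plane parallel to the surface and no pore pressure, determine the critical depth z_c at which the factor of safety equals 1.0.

z_c = 13.57 m

Setting FS = 1.00 in FS = [c' + γz cos²β tanφ'] / [γz sinβ cosβ] and solving for z:
z = c' / [γ cosβ (FS·sinβ − cosβ·tanφ')]
  = 8.3 / [20.9·cos26.0°·(1.00·sin26.0° − cos26.0°·tan24.3°)]
  = 8.3 / [20.9·0.8988·(1.00·0.4384 − 0.8988·0.4515)]
  = 8.3 / 0.6114 = 13.574 m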